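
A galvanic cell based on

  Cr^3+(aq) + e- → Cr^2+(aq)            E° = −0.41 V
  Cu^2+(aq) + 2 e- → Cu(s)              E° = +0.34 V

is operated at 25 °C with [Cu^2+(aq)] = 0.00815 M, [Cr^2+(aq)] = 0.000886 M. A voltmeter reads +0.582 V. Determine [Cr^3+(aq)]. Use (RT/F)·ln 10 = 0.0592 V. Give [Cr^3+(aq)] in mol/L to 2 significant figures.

With Cu²⁺/Cu at the cathode and Cr³⁺/Cr²⁺ at the anode, E°cell = +0.34 − (−0.41) = +0.75 V (n = 2).
From the Nernst equation, log Q = n(E° − E)/0.0592 = 2·(+0.75 − (+0.582))/0.0592 = 5.676.
For Cu^2+(aq) + 2 Cr^2+(aq) → Cu(s) + 2 Cr^3+(aq), the reaction quotient is Q = [Cr^3+(aq)]^2 / ([Cu^2+(aq)]·[Cr^2+(aq)]^2).
Solving for the unknown gives log [Cr^3+(aq)] = −1.259, so [Cr^3+(aq)] ≈ 0.055 M.

0.055 M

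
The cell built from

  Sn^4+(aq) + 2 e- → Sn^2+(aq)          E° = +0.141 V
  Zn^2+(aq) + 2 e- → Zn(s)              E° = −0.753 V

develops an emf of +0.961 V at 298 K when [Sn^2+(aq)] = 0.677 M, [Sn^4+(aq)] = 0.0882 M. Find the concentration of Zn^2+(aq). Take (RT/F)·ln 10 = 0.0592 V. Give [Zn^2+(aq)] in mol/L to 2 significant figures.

Sn⁴⁺/Sn²⁺ is the cathode (higher E°); E°cell = +0.141 − (−0.753) = +0.894 V with n = 2.
Since E = E° − (0.0592/n)·log Q, log Q = n(E° − E)/0.0592 = −2.264.
For Sn^4+(aq) + Zn(s) → Sn^2+(aq) + Zn^2+(aq), the reaction quotient is Q = ([Sn^2+(aq)]·[Zn^2+(aq)]) / [Sn^4+(aq)].
Substituting the known concentrations and solving, log [Zn^2+(aq)] = −3.149 and [Zn^2+(aq)] = 0.00071 M.

0.00071 M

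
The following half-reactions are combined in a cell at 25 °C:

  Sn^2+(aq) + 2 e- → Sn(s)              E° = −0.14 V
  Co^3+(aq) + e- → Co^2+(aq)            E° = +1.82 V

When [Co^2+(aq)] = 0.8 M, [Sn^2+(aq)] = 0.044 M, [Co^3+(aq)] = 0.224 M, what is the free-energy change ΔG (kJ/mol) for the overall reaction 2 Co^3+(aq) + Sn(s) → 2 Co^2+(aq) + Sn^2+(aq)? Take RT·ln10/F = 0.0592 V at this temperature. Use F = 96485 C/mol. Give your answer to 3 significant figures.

−380 kJ/mol

E°cell = +1.82 − (−0.14) = +1.96 V; the balanced reaction transfers n = 2 electrons.
Q = ([Co^2+(aq)]^2·[Sn^2+(aq)]) / [Co^3+(aq)]^2 = 0.561, so log Q = −0.251 and E = +1.96 − (0.0592/2)(−0.251) = +1.9674 V.
Then ΔG = −nFE = −2 × 96485 × +1.9674 J/mol = −380 kJ/mol.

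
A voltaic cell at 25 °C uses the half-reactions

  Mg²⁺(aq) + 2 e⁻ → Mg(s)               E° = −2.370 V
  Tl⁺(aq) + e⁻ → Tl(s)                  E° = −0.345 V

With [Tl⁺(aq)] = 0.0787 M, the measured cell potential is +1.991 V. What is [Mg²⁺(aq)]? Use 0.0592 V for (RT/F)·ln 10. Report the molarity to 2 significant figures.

With Tl⁺/Tl at the cathode and Mg²⁺/Mg at the anode, E°cell = −0.345 − (−2.370) = +2.025 V (n = 2).
Since E = E° − (0.0592/n)·log Q, log Q = n(E° − E)/0.0592 = 1.149.
For 2 Tl⁺(aq) + Mg(s) → 2 Tl(s) + Mg²⁺(aq), the reaction quotient is Q = [Mg²⁺(aq)] / [Tl⁺(aq)]^2.
Solving for the unknown gives log [Mg²⁺(aq)] = −1.059, so [Mg²⁺(aq)] ≈ 0.087 M.

0.087 M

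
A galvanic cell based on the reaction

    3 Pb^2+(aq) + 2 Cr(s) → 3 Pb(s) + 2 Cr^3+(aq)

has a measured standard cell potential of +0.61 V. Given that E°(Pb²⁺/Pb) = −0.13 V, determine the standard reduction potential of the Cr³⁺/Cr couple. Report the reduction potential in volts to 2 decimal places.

In the reaction as written the Pb²⁺/Pb couple is reduced (cathode) and Cr³⁺/Cr is oxidized (anode), so E°cell = E°(Pb²⁺/Pb) − E°(Cr³⁺/Cr).
E°(Cr³⁺/Cr) = E°(cathode) − E°cell = −0.13 − (+0.61) = −0.74 V.

−0.74 V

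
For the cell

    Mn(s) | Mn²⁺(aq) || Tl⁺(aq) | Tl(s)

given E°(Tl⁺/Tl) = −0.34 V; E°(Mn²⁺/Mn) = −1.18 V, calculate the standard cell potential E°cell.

+0.84 V

By convention the left-hand electrode in cell notation is the anode (oxidation) and the right-hand electrode is the cathode (reduction).
E°cell = E°(right) − E°(left) = −0.34 − (−1.18) = +0.84 V.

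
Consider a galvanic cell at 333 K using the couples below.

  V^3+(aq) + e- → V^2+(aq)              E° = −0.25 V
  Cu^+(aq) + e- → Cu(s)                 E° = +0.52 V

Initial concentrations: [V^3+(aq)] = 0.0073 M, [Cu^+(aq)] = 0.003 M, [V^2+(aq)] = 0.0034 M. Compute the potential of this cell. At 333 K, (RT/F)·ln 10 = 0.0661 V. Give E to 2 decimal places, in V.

The Cu⁺/Cu couple has the more positive E°, so it is the cathode; V³⁺/V²⁺ is the anode.
E°cell = +0.52 − (−0.25) = +0.77 V, with n = 1 electron transferred.
The balanced reaction is Cu^+(aq) + V^2+(aq) → Cu(s) + V^3+(aq), so Q = [V^3+(aq)] / ([Cu^+(aq)]·[V^2+(aq)]) = 716 and log Q = 2.855.
By the Nernst equation, E = +0.77 − (0.0661/1)·(2.855) = +0.58 V.

+0.58 V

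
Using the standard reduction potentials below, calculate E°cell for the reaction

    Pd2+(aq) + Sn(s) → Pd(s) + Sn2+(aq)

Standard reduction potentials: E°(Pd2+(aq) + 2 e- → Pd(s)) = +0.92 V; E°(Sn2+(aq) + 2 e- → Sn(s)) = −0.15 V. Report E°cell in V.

+1.07 V

In the reaction as written, Pd2+(aq) is reduced (cathode) and Sn2+(aq) is produced by oxidation at the anode.
E°cell = E°(cathode) − E°(anode) = +0.92 − (−0.15) = +1.07 V.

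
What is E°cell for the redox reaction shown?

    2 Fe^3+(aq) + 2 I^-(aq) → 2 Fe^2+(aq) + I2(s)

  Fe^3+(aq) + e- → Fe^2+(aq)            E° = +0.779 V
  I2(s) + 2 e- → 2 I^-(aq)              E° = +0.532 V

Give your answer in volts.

In the reaction as written, Fe^3+(aq) is reduced (cathode) and I2(s) is produced by oxidation at the anode.
E°cell = E°(cathode) − E°(anode) = +0.779 − (+0.532) = +0.247 V.

+0.247 V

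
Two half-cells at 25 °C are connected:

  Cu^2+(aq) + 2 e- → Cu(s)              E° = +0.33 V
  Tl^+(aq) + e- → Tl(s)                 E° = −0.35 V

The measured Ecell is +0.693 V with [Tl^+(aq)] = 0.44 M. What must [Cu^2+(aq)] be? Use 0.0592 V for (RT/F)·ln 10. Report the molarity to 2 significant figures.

Cu²⁺/Cu is the cathode (higher E°); E°cell = +0.33 − (−0.35) = +0.68 V with n = 2.
Since E = E° − (0.0592/n)·log Q, log Q = n(E° − E)/0.0592 = −0.439.
The balanced reaction is Cu^2+(aq) + 2 Tl(s) → Cu(s) + 2 Tl^+(aq), so Q = [Tl^+(aq)]^2 / [Cu^2+(aq)].
Isolating [Cu^2+(aq)] in Q = 10^{−0.439} yields log [Cu^2+(aq)] = −0.274, i.e. 0.53 M.

0.53 M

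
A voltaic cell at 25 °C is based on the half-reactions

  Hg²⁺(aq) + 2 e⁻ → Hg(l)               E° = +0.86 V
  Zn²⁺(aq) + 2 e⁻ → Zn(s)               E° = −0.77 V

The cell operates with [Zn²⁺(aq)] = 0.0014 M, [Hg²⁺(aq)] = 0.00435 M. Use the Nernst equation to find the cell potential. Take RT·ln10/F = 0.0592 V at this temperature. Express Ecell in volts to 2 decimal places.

Since E°(Hg²⁺/Hg) > E°(Zn²⁺/Zn), Hg²⁺/Hg serves as the cathode.
E°cell = E°cat − E°an = +0.86 − (−0.77) = +1.63 V; n = 2.
Balancing gives Hg²⁺(aq) + Zn(s) → Hg(l) + Zn²⁺(aq); hence Q = [Zn²⁺(aq)] / [Hg²⁺(aq)] = 0.322 (log Q = −0.492).
E = E° − (0.0592/n)·log Q = +1.63 − (0.0592/2)(−0.492) = +1.64 V.

+1.64 V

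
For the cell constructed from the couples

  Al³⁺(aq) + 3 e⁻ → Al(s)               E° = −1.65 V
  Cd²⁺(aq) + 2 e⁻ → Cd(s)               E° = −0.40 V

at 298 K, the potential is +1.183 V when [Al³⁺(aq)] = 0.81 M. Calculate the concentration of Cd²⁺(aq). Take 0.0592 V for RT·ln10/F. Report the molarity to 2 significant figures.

Cd²⁺/Cd is the cathode (higher E°); E°cell = −0.40 − (−1.65) = +1.25 V with n = 6.
Rearranging E = E° − (0.0592/n)·log Q gives log Q = 6(+1.25 − (+1.183))/0.0592 = 6.791.
The balanced reaction is 3 Cd²⁺(aq) + 2 Al(s) → 3 Cd(s) + 2 Al³⁺(aq), so Q = [Al³⁺(aq)]^2 / [Cd²⁺(aq)]^3.
Substituting the known concentrations and solving, log [Cd²⁺(aq)] = −2.325 and [Cd²⁺(aq)] = 0.0047 M.

0.0047 M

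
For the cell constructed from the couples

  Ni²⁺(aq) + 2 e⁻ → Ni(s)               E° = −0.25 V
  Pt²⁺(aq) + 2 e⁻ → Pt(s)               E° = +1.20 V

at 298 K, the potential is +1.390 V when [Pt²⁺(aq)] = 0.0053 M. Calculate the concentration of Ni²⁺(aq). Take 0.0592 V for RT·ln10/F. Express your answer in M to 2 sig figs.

0.56 M

The Pt²⁺/Pt couple has the larger reduction potential, so it is the cathode: E°cell = +1.20 − (−0.25) = +1.45 V and n = 2.
Rearranging E = E° − (0.0592/n)·log Q gives log Q = 2(+1.45 − (+1.390))/0.0592 = 2.027.
For Pt²⁺(aq) + Ni(s) → Pt(s) + Ni²⁺(aq), the reaction quotient is Q = [Ni²⁺(aq)] / [Pt²⁺(aq)].
Isolating [Ni²⁺(aq)] in Q = 10^{2.027} yields log [Ni²⁺(aq)] = −0.249, i.e. 0.56 M.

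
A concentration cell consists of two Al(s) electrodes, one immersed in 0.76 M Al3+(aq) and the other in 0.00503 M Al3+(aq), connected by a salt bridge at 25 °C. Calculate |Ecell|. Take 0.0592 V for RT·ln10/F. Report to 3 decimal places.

For a concentration cell E°cell = 0, since both electrodes use the same couple.
The compartment with the higher Al3+(aq) concentration (0.76 M) acts as the cathode; ions are reduced there and produced at the dilute (0.00503 M) anode.
With n = 3, Ecell = −(0.0592/3)·log([dilute]/[conc]) = −(0.0592/3)·log(0.00503/0.76) = +0.043 V.

0.043 V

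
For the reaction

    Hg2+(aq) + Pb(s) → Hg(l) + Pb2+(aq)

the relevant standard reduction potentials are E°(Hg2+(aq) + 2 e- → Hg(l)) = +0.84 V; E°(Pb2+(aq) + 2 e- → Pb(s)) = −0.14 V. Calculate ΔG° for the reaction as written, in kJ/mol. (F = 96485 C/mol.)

In the reaction as written Hg2+(aq) is reduced, so the Hg²⁺/Hg couple is the cathode and Pb²⁺/Pb is the anode.
E°cell = +0.84 − (−0.14) = +0.98 V; balancing electrons gives n = 2.
ΔG° = −nFE°cell = −(2)(96485)(+0.98) J/mol = −189 kJ/mol.

−189 kJ/mol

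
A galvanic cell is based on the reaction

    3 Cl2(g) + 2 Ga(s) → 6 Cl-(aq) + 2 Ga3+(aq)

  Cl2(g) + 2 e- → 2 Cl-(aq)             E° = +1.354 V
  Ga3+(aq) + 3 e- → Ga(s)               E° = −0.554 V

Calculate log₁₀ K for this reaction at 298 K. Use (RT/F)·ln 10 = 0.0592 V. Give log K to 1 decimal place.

The Cl₂/Cl⁻ couple is reduced (cathode); E°cell = +1.354 − (−0.554) = +1.908 V with n = 6.
At equilibrium E = 0, so log K = nE°cell / 0.0592 = (6)(+1.908) / 0.0592 = 193.4.

log K = 193.4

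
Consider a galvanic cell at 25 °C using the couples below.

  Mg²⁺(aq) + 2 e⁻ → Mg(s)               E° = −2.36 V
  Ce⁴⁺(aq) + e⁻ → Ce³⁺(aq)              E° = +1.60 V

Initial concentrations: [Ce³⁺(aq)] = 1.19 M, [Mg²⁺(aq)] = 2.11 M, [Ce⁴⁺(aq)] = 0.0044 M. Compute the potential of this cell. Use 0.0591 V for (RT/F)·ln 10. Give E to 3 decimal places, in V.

Ce⁴⁺/Ce³⁺ is reduced (cathode, E° = +1.60 V) and Mg²⁺/Mg is oxidized (anode).
E°cell = +1.60 − (−2.36) = +3.96 V, with n = 2 electrons transferred.
The balanced reaction is 2 Ce⁴⁺(aq) + Mg(s) → 2 Ce³⁺(aq) + Mg²⁺(aq), so Q = ([Ce³⁺(aq)]^2·[Mg²⁺(aq)]) / [Ce⁴⁺(aq)]^2 = 1.54×10^5 and log Q = 5.188.
By the Nernst equation, E = +3.96 − (0.0591/2)·(5.188) = +3.807 V.

+3.807 V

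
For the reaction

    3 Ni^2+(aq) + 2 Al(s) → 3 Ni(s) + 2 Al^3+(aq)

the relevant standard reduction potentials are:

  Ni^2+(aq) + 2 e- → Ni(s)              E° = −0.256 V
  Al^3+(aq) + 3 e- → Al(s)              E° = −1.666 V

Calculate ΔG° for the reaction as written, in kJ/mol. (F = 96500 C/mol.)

−816 kJ/mol

In the reaction as written Ni^2+(aq) is reduced, so the Ni²⁺/Ni couple is the cathode and Al³⁺/Al is the anode.
E°cell = −0.256 − (−1.666) = +1.410 V; balancing electrons gives n = 6.
ΔG° = −nFE°cell = −(6)(96500)(+1.410) J/mol = −816 kJ/mol.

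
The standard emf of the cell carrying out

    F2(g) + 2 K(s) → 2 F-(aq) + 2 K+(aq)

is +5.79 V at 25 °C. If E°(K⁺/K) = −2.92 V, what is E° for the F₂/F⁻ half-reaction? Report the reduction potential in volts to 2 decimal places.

+2.87 V

In the reaction as written the F₂/F⁻ couple is reduced (cathode) and K⁺/K is oxidized (anode), so E°cell = E°(F₂/F⁻) − E°(K⁺/K).
E°(F₂/F⁻) = E°cell + E°(anode) = +5.79 + (−2.92) = +2.87 V.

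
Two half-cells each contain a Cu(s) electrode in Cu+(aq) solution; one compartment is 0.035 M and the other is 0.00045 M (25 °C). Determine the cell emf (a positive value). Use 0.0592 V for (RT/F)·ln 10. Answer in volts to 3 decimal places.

0.112 V

For a concentration cell E°cell = 0, since both electrodes use the same couple.
The compartment with the higher Cu+(aq) concentration (0.035 M) acts as the cathode; ions are reduced there and produced at the dilute (0.00045 M) anode.
With n = 1, Ecell = −(0.0592/1)·log([dilute]/[conc]) = −(0.0592/1)·log(0.00045/0.035) = +0.112 V.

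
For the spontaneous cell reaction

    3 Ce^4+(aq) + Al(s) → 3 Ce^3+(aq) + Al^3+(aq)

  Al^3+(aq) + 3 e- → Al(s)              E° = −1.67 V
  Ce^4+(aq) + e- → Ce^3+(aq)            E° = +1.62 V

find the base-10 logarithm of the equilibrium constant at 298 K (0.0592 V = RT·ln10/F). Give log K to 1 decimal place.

The Ce⁴⁺/Ce³⁺ couple is reduced (cathode); E°cell = +1.62 − (−1.67) = +3.29 V with n = 3.
At equilibrium E = 0, so log K = nE°cell / 0.0592 = (3)(+3.29) / 0.0592 = 166.7.

log K = 166.7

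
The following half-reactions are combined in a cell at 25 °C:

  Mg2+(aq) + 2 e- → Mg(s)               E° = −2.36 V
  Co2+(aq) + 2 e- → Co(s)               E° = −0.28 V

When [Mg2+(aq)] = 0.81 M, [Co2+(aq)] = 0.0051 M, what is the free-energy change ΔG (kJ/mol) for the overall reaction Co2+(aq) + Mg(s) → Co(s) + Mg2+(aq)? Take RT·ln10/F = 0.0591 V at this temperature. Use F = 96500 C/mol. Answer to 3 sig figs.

−389 kJ/mol

The standard cell potential is −0.28 − (−2.36) = +2.08 V, with n = 2 electrons in the balanced equation.
Q = [Mg2+(aq)] / [Co2+(aq)] = 159, so log Q = 2.201 and E = +2.08 − (0.0591/2)(2.201) = +2.0150 V.
Finally ΔG = −nFE = −(2)(96500 C/mol)(+2.0150 V) = −389 kJ/mol.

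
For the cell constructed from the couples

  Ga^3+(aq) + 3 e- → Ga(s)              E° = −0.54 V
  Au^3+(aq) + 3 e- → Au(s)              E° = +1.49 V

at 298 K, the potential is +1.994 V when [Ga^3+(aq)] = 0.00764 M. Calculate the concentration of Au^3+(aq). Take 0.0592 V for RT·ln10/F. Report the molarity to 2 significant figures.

0.00011 M

Au³⁺/Au is the cathode (higher E°); E°cell = +1.49 − (−0.54) = +2.03 V with n = 3.
Since E = E° − (0.0592/n)·log Q, log Q = n(E° − E)/0.0592 = 1.824.
For Au^3+(aq) + Ga(s) → Au(s) + Ga^3+(aq), the reaction quotient is Q = [Ga^3+(aq)] / [Au^3+(aq)].
Substituting the known concentrations and solving, log [Au^3+(aq)] = −3.941 and [Au^3+(aq)] = 0.00011 M.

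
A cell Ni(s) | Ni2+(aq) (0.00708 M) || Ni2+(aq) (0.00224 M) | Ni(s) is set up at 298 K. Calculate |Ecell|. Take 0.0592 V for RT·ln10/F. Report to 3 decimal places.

0.015 V

For a concentration cell E°cell = 0, since both electrodes use the same couple.
The compartment with the higher Ni2+(aq) concentration (0.00708 M) acts as the cathode; ions are reduced there and produced at the dilute (0.00224 M) anode.
With n = 2, Ecell = −(0.0592/2)·log([dilute]/[conc]) = −(0.0592/2)·log(0.00224/0.00708) = +0.015 V.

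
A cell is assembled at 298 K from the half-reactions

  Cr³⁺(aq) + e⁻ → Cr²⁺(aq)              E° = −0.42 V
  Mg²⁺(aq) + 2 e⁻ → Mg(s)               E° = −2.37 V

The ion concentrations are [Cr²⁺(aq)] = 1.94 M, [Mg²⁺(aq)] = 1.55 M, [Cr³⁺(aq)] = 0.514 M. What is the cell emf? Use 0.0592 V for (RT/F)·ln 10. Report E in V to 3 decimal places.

Since E°(Cr³⁺/Cr²⁺) > E°(Mg²⁺/Mg), Cr³⁺/Cr²⁺ serves as the cathode.
The standard potential is −0.42 − (−2.37) = +1.95 V and the balanced reaction transfers n = 2 electrons.
For the overall reaction 2 Cr³⁺(aq) + Mg(s) → 2 Cr²⁺(aq) + Mg²⁺(aq), Q = ([Cr²⁺(aq)]^2·[Mg²⁺(aq)]) / [Cr³⁺(aq)]^2 = 22.1, giving log Q = 1.344.
Applying E = E° − (RT ln10/nF)·log Q gives +1.95 − (0.0592/2)(1.344) = +1.910 V.

+1.910 V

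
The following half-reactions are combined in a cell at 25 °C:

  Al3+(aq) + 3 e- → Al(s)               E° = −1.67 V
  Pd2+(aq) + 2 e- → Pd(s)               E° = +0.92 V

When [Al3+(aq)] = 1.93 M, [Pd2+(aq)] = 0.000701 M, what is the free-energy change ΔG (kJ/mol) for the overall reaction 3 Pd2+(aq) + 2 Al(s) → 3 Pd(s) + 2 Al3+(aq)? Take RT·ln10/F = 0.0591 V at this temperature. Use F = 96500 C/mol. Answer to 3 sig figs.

−1440 kJ/mol

The standard cell potential is +0.92 − (−1.67) = +2.59 V, with n = 6 electrons in the balanced equation.
The reaction quotient is [Al3+(aq)]^2 / [Pd2+(aq)]^3 = 1.08×10^10; by Nernst, E = +2.59 − (0.0591/6)(10.034) = +2.4912 V.
Then ΔG = −nFE = −6 × 96500 × +2.4912 J/mol = −1440 kJ/mol.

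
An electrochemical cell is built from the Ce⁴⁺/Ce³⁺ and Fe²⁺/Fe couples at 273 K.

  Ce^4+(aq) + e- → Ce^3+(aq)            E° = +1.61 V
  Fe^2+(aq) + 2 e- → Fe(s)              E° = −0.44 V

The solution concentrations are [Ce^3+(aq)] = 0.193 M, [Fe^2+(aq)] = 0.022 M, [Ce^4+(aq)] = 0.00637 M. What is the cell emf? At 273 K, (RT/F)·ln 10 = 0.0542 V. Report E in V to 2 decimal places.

The Ce⁴⁺/Ce³⁺ couple has the more positive E°, so it is the cathode; Fe²⁺/Fe is the anode.
E°cell = +1.61 − (−0.44) = +2.05 V, with n = 2 electrons transferred.
For the overall reaction 2 Ce^4+(aq) + Fe(s) → 2 Ce^3+(aq) + Fe^2+(aq), Q = ([Ce^3+(aq)]^2·[Fe^2+(aq)]) / [Ce^4+(aq)]^2 = 20.2, giving log Q = 1.305.
Applying E = E° − (RT ln10/nF)·log Q gives +2.05 − (0.0542/2)(1.305) = +2.01 V.

+2.01 V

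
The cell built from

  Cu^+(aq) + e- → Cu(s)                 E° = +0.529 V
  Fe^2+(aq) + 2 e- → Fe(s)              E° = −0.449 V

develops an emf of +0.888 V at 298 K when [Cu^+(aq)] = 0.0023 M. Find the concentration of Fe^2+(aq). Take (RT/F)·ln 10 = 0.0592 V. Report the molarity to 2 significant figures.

With Cu⁺/Cu at the cathode and Fe²⁺/Fe at the anode, E°cell = +0.529 − (−0.449) = +0.978 V (n = 2).
Since E = E° − (0.0592/n)·log Q, log Q = n(E° − E)/0.0592 = 3.041.
Balancing electrons gives 2 Cu^+(aq) + Fe(s) → 2 Cu(s) + Fe^2+(aq); thus Q = [Fe^2+(aq)] / [Cu^+(aq)]^2.
Isolating [Fe^2+(aq)] in Q = 10^{3.041} yields log [Fe^2+(aq)] = −2.236, i.e. 0.0058 M.

0.0058 M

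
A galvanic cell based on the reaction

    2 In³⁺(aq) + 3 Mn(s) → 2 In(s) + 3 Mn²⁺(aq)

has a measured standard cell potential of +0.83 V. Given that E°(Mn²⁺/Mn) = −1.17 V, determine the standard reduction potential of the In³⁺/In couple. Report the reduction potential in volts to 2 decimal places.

−0.34 V

In the reaction as written the In³⁺/In couple is reduced (cathode) and Mn²⁺/Mn is oxidized (anode), so E°cell = E°(In³⁺/In) − E°(Mn²⁺/Mn).
E°(In³⁺/In) = E°cell + E°(anode) = +0.83 + (−1.17) = −0.34 V.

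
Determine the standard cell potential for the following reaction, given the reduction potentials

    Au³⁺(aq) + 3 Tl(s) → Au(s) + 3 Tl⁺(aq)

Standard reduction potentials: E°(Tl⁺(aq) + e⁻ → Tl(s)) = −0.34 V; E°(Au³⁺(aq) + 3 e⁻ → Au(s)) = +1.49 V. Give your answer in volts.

In the reaction as written, Au³⁺(aq) is reduced (cathode) and Tl⁺(aq) is produced by oxidation at the anode.
E°cell = E°(cathode) − E°(anode) = +1.49 − (−0.34) = +1.83 V.

+1.83 V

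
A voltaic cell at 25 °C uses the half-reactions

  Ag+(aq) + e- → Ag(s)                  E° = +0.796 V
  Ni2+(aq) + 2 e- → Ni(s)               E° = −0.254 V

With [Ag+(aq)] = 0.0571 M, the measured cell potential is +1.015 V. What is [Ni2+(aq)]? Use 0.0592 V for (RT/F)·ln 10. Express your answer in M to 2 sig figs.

0.050 M

The Ag⁺/Ag couple has the larger reduction potential, so it is the cathode: E°cell = +0.796 − (−0.254) = +1.050 V and n = 2.
Since E = E° − (0.0592/n)·log Q, log Q = n(E° − E)/0.0592 = 1.182.
For 2 Ag+(aq) + Ni(s) → 2 Ag(s) + Ni2+(aq), the reaction quotient is Q = [Ni2+(aq)] / [Ag+(aq)]^2.
Substituting the known concentrations and solving, log [Ni2+(aq)] = −1.305 and [Ni2+(aq)] = 0.050 M.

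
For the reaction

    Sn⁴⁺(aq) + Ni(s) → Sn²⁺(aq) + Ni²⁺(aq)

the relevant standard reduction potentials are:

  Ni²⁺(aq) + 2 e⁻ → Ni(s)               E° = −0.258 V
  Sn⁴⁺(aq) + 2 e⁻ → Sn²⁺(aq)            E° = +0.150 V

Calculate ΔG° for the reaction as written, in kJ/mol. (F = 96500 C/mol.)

−78.7 kJ/mol

In the reaction as written Sn⁴⁺(aq) is reduced, so the Sn⁴⁺/Sn²⁺ couple is the cathode and Ni²⁺/Ni is the anode.
E°cell = +0.150 − (−0.258) = +0.408 V; balancing electrons gives n = 2.
ΔG° = −nFE°cell = −(2)(96500)(+0.408) J/mol = −78.7 kJ/mol.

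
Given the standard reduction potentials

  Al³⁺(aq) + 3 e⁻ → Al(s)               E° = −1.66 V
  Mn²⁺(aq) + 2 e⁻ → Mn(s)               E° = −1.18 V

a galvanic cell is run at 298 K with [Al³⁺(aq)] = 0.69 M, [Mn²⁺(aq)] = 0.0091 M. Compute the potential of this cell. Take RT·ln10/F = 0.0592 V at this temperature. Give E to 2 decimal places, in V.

The Mn²⁺/Mn couple has the more positive E°, so it is the cathode; Al³⁺/Al is the anode.
E°cell = E°cat − E°an = −1.18 − (−1.66) = +0.48 V; n = 6.
The balanced reaction is 3 Mn²⁺(aq) + 2 Al(s) → 3 Mn(s) + 2 Al³⁺(aq), so Q = [Al³⁺(aq)]^2 / [Mn²⁺(aq)]^3 = 6.32×10^5 and log Q = 5.801.
E = E° − (0.0592/n)·log Q = +0.48 − (0.0592/6)(5.801) = +0.42 V.

+0.42 V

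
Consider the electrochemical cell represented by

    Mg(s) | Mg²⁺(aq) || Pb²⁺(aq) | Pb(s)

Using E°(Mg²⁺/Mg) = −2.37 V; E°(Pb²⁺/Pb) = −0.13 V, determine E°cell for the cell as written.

By convention the left-hand electrode in cell notation is the anode (oxidation) and the right-hand electrode is the cathode (reduction).
E°cell = E°(right) − E°(left) = −0.13 − (−2.37) = +2.24 V.

+2.24 V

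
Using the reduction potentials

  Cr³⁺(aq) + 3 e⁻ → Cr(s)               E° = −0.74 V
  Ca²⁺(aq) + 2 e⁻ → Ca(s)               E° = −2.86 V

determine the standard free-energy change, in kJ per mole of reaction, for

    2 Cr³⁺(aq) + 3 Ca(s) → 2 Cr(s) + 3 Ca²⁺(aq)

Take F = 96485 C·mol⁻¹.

In the reaction as written Cr³⁺(aq) is reduced, so the Cr³⁺/Cr couple is the cathode and Ca²⁺/Ca is the anode.
E°cell = −0.74 − (−2.86) = +2.12 V; balancing electrons gives n = 6.
ΔG° = −nFE°cell = −(6)(96485)(+2.12) J/mol = −1227 kJ/mol.

−1227 kJ/mol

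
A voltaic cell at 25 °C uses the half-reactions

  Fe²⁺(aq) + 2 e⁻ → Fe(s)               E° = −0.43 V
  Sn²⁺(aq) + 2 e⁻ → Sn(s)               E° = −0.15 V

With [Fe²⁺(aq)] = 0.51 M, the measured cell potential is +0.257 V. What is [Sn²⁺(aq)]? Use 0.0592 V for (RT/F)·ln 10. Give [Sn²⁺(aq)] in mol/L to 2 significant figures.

0.085 M

With Sn²⁺/Sn at the cathode and Fe²⁺/Fe at the anode, E°cell = −0.15 − (−0.43) = +0.28 V (n = 2).
Rearranging E = E° − (0.0592/n)·log Q gives log Q = 2(+0.28 − (+0.257))/0.0592 = 0.777.
For Sn²⁺(aq) + Fe(s) → Sn(s) + Fe²⁺(aq), the reaction quotient is Q = [Fe²⁺(aq)] / [Sn²⁺(aq)].
Solving for the unknown gives log [Sn²⁺(aq)] = −1.069, so [Sn²⁺(aq)] ≈ 0.085 M.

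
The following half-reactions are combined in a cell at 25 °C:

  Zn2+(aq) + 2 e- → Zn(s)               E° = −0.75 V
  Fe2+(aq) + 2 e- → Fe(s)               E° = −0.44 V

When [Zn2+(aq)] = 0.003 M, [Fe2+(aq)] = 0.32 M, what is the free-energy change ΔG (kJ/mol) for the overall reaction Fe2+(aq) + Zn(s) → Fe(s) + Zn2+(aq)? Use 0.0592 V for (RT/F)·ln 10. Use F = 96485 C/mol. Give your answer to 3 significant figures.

−71.4 kJ/mol

The standard cell potential is −0.44 − (−0.75) = +0.31 V, with n = 2 electrons in the balanced equation.
Here Q = [Zn2+(aq)] / [Fe2+(aq)] = 0.00937 (log Q = −2.028), giving E = +0.31 − (0.0592/2)·(−2.028) = +0.3700 V.
Finally ΔG = −nFE = −(2)(96485 C/mol)(+0.3700 V) = −71.4 kJ/mol.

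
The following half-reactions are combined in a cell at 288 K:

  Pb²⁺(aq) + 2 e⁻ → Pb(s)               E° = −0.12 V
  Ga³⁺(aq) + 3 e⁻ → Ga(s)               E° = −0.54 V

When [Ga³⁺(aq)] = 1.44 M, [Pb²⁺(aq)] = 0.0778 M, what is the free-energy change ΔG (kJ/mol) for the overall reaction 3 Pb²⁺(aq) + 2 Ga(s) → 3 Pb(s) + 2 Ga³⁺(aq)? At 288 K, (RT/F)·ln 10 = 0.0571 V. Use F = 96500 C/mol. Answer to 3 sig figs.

−223 kJ/mol

E°cell = −0.12 − (−0.54) = +0.42 V; the balanced reaction transfers n = 6 electrons.
The reaction quotient is [Ga³⁺(aq)]^2 / [Pb²⁺(aq)]^3 = 4.4×10^3; by Nernst, E = +0.42 − (0.0571/6)(3.644) = +0.3853 V.
Finally ΔG = −nFE = −(6)(96500 C/mol)(+0.3853 V) = −223 kJ/mol.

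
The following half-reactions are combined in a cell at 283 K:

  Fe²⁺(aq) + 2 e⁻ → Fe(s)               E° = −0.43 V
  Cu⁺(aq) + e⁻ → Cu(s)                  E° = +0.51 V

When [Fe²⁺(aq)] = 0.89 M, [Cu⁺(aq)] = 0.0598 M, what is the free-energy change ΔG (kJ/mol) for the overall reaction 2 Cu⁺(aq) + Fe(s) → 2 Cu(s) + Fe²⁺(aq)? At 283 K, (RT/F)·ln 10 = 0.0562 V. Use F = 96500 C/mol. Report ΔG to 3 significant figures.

E°cell = +0.51 − (−0.43) = +0.94 V; the balanced reaction transfers n = 2 electrons.
The reaction quotient is [Fe²⁺(aq)] / [Cu⁺(aq)]^2 = 249; by Nernst, E = +0.94 − (0.0562/2)(2.396) = +0.8727 V.
ΔG = −nFE = −(2)(96500)(+0.8727) J/mol = −168 kJ/mol.

−168 kJ/mol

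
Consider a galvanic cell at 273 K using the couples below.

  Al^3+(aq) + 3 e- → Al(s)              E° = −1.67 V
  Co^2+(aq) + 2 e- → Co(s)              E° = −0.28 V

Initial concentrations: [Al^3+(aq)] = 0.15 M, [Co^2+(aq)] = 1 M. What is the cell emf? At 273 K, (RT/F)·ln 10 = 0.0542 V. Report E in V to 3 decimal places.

Since E°(Co²⁺/Co) > E°(Al³⁺/Al), Co²⁺/Co serves as the cathode.
The standard potential is −0.28 − (−1.67) = +1.39 V and the balanced reaction transfers n = 6 electrons.
The balanced reaction is 3 Co^2+(aq) + 2 Al(s) → 3 Co(s) + 2 Al^3+(aq), so Q = [Al^3+(aq)]^2 / [Co^2+(aq)]^3 = 0.0225 and log Q = −1.648.
By the Nernst equation, E = +1.39 − (0.0542/6)·(−1.648) = +1.405 V.

+1.405 V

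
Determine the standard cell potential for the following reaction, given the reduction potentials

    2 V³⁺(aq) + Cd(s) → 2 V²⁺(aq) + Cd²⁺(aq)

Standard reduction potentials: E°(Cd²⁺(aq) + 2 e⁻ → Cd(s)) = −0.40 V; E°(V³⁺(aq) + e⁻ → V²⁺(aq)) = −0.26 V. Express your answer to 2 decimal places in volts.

+0.14 V

V³⁺(aq) gains electrons, so the V³⁺/V²⁺ couple is the cathode; the Cd²⁺/Cd couple is the anode.
E°cell = E°(cathode) − E°(anode) = −0.26 − (−0.40) = +0.14 V.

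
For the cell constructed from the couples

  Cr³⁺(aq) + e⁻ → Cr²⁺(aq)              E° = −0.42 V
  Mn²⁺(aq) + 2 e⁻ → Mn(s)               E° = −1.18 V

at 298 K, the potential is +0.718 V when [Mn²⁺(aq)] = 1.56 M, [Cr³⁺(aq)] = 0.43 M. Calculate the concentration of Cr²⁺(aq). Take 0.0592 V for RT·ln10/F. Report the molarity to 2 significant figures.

With Cr³⁺/Cr²⁺ at the cathode and Mn²⁺/Mn at the anode, E°cell = −0.42 − (−1.18) = +0.76 V (n = 2).
Since E = E° − (0.0592/n)·log Q, log Q = n(E° − E)/0.0592 = 1.419.
Balancing electrons gives 2 Cr³⁺(aq) + Mn(s) → 2 Cr²⁺(aq) + Mn²⁺(aq); thus Q = ([Cr²⁺(aq)]^2·[Mn²⁺(aq)]) / [Cr³⁺(aq)]^2.
Solving for the unknown gives log [Cr²⁺(aq)] = 0.246, so [Cr²⁺(aq)] ≈ 1.8 M.

1.8 M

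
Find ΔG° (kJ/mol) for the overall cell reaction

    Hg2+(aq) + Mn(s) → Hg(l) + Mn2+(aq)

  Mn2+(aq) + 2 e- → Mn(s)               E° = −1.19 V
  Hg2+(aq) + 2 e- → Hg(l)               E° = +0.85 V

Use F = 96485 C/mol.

In the reaction as written Hg2+(aq) is reduced, so the Hg²⁺/Hg couple is the cathode and Mn²⁺/Mn is the anode.
E°cell = +0.85 − (−1.19) = +2.04 V; balancing electrons gives n = 2.
ΔG° = −nFE°cell = −(2)(96485)(+2.04) J/mol = −394 kJ/mol.

−394 kJ/mol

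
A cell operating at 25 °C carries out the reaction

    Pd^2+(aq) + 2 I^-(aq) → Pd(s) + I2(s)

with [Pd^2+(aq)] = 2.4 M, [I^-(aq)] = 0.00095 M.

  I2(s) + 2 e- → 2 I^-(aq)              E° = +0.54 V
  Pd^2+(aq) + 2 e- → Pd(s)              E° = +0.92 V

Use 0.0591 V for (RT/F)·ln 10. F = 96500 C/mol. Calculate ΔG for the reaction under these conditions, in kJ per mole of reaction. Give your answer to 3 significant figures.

The standard cell potential is +0.92 − (+0.54) = +0.38 V, with n = 2 electrons in the balanced equation.
Here Q = 1 / ([Pd^2+(aq)]·[I^-(aq)]^2) = 4.62×10^5 (log Q = 5.664), giving E = +0.38 − (0.0591/2)·(5.664) = +0.2126 V.
ΔG = −nFE = −(2)(96500)(+0.2126) J/mol = −41.0 kJ/mol.

−41.0 kJ/mol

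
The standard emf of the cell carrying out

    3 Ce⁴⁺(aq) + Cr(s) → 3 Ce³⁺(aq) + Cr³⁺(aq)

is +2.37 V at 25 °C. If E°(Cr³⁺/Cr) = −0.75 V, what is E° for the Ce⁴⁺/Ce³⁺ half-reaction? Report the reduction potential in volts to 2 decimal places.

In the reaction as written the Ce⁴⁺/Ce³⁺ couple is reduced (cathode) and Cr³⁺/Cr is oxidized (anode), so E°cell = E°(Ce⁴⁺/Ce³⁺) − E°(Cr³⁺/Cr).
E°(Ce⁴⁺/Ce³⁺) = E°cell + E°(anode) = +2.37 + (−0.75) = +1.62 V.

+1.62 V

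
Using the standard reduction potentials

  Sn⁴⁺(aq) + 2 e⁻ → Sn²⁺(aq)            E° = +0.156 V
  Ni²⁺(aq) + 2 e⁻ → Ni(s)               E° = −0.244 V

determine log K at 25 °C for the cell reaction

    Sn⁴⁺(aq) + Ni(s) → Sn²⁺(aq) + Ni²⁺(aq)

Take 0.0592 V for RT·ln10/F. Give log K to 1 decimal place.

The Sn⁴⁺/Sn²⁺ couple is reduced (cathode); E°cell = +0.156 − (−0.244) = +0.400 V with n = 2.
At equilibrium E = 0, so log K = nE°cell / 0.0592 = (2)(+0.400) / 0.0592 = 13.5.

log K = 13.5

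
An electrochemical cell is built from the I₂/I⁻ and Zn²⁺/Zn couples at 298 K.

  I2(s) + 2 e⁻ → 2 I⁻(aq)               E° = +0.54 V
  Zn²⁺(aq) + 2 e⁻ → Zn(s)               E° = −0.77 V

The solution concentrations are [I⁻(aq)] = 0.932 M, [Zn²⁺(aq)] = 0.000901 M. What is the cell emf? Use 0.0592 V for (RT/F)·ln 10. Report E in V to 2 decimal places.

+1.40 V

Since E°(I₂/I⁻) > E°(Zn²⁺/Zn), I₂/I⁻ serves as the cathode.
E°cell = E°cat − E°an = +0.54 − (−0.77) = +1.31 V; n = 2.
The balanced reaction is I2(s) + Zn(s) → 2 I⁻(aq) + Zn²⁺(aq), so Q = [I⁻(aq)]^2·[Zn²⁺(aq)] = 0.000783 and log Q = −3.106.
Applying E = E° − (RT ln10/nF)·log Q gives +1.31 − (0.0592/2)(−3.106) = +1.40 V.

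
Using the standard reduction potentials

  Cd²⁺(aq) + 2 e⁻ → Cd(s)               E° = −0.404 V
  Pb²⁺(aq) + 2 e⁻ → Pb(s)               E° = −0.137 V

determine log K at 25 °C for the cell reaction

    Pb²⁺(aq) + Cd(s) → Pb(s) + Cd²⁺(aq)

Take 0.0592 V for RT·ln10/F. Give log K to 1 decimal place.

log K = 9.0

The Pb²⁺/Pb couple is reduced (cathode); E°cell = −0.137 − (−0.404) = +0.267 V with n = 2.
At equilibrium E = 0, so log K = nE°cell / 0.0592 = (2)(+0.267) / 0.0592 = 9.0.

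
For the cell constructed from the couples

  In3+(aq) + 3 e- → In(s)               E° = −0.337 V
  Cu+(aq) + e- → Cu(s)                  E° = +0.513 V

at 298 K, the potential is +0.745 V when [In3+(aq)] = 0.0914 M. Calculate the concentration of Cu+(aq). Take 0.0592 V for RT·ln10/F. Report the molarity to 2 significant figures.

The Cu⁺/Cu couple has the larger reduction potential, so it is the cathode: E°cell = +0.513 − (−0.337) = +0.850 V and n = 3.
Since E = E° − (0.0592/n)·log Q, log Q = n(E° − E)/0.0592 = 5.321.
Balancing electrons gives 3 Cu+(aq) + In(s) → 3 Cu(s) + In3+(aq); thus Q = [In3+(aq)] / [Cu+(aq)]^3.
Substituting the known concentrations and solving, log [Cu+(aq)] = −2.120 and [Cu+(aq)] = 0.0076 M.

0.0076 M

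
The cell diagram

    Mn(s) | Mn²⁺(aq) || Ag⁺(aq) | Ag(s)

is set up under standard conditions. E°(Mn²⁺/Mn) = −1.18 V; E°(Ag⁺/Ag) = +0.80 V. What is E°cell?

+1.98 V

By convention the left-hand electrode in cell notation is the anode (oxidation) and the right-hand electrode is the cathode (reduction).
E°cell = E°(right) − E°(left) = +0.80 − (−1.18) = +1.98 V.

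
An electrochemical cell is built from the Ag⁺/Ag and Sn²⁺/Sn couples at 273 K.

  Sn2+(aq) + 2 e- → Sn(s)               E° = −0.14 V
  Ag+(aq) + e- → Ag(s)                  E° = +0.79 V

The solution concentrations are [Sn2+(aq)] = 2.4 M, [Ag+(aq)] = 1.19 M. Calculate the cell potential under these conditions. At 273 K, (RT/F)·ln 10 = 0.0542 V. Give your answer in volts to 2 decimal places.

Since E°(Ag⁺/Ag) > E°(Sn²⁺/Sn), Ag⁺/Ag serves as the cathode.
E°cell = +0.79 − (−0.14) = +0.93 V, with n = 2 electrons transferred.
For the overall reaction 2 Ag+(aq) + Sn(s) → 2 Ag(s) + Sn2+(aq), Q = [Sn2+(aq)] / [Ag+(aq)]^2 = 1.69, giving log Q = 0.229.
By the Nernst equation, E = +0.93 − (0.0542/2)·(0.229) = +0.92 V.

+0.92 V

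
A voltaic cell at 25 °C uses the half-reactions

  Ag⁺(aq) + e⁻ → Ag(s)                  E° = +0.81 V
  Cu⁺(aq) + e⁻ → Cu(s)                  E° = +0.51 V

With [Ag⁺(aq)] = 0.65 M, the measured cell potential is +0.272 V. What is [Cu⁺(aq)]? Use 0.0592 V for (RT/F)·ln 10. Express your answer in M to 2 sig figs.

1.9 M

With Ag⁺/Ag at the cathode and Cu⁺/Cu at the anode, E°cell = +0.81 − (+0.51) = +0.30 V (n = 1).
Rearranging E = E° − (0.0592/n)·log Q gives log Q = 1(+0.30 − (+0.272))/0.0592 = 0.473.
For Ag⁺(aq) + Cu(s) → Ag(s) + Cu⁺(aq), the reaction quotient is Q = [Cu⁺(aq)] / [Ag⁺(aq)].
Isolating [Cu⁺(aq)] in Q = 10^{0.473} yields log [Cu⁺(aq)] = 0.286, i.e. 1.9 M.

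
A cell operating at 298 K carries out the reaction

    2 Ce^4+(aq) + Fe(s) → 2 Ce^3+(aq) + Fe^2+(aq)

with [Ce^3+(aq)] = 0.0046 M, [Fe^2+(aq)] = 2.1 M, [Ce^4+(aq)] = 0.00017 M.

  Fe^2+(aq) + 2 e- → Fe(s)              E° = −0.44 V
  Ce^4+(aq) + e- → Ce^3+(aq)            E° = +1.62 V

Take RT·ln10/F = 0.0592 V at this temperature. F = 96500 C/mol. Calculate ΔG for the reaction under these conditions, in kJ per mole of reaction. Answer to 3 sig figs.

E°cell = +1.62 − (−0.44) = +2.06 V; the balanced reaction transfers n = 2 electrons.
The reaction quotient is ([Ce^3+(aq)]^2·[Fe^2+(aq)]) / [Ce^4+(aq)]^2 = 1.54×10^3; by Nernst, E = +2.06 − (0.0592/2)(3.187) = +1.9657 V.
ΔG = −nFE = −(2)(96500)(+1.9657) J/mol = −379 kJ/mol.

−379 kJ/mol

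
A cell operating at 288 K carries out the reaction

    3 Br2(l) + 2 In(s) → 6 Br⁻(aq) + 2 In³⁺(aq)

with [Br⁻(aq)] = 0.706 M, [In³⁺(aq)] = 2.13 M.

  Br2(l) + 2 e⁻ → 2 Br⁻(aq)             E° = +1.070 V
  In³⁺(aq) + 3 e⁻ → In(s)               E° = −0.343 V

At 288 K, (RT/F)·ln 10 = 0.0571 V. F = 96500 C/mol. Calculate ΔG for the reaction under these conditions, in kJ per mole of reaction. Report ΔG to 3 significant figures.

With Br₂/Br⁻ reduced at the cathode, E°cell = +1.070 − (−0.343) = +1.413 V and n = 6.
The reaction quotient is [Br⁻(aq)]^6·[In³⁺(aq)]^2 = 0.562; by Nernst, E = +1.413 − (0.0571/6)(−0.250) = +1.4154 V.
Finally ΔG = −nFE = −(6)(96500 C/mol)(+1.4154 V) = −820 kJ/mol.

−820 kJ/mol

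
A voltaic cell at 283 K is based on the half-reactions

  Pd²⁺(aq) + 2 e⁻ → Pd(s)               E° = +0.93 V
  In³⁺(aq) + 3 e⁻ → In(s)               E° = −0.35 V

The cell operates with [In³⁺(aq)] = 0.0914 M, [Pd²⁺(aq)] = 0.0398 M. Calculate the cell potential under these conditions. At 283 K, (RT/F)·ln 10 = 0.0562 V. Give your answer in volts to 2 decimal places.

+1.26 V

Since E°(Pd²⁺/Pd) > E°(In³⁺/In), Pd²⁺/Pd serves as the cathode.
E°cell = +0.93 − (−0.35) = +1.28 V, with n = 6 electrons transferred.
The balanced reaction is 3 Pd²⁺(aq) + 2 In(s) → 3 Pd(s) + 2 In³⁺(aq), so Q = [In³⁺(aq)]^2 / [Pd²⁺(aq)]^3 = 133 and log Q = 2.122.
Applying E = E° − (RT ln10/nF)·log Q gives +1.28 − (0.0562/6)(2.122) = +1.26 V.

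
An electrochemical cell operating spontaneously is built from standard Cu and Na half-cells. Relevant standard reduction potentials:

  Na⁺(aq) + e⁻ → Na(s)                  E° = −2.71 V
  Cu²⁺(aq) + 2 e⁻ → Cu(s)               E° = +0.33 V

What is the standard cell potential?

+3.04 V

The Cu²⁺/Cu couple has the higher E°, so Cu ion is reduced (cathode) and Na is oxidized (anode).
E°cell = E°(cathode) − E°(anode) = +0.33 − (−2.71) = +3.04 V.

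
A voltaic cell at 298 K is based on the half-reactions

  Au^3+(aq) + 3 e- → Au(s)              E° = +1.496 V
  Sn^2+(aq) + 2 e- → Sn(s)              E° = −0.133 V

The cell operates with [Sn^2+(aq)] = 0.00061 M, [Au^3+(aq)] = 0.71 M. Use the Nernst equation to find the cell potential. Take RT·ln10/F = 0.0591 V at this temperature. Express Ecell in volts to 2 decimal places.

+1.72 V

Since E°(Au³⁺/Au) > E°(Sn²⁺/Sn), Au³⁺/Au serves as the cathode.
The standard potential is +1.496 − (−0.133) = +1.629 V and the balanced reaction transfers n = 6 electrons.
Balancing gives 2 Au^3+(aq) + 3 Sn(s) → 2 Au(s) + 3 Sn^2+(aq); hence Q = [Sn^2+(aq)]^3 / [Au^3+(aq)]^2 = 4.5×10^−10 (log Q = −9.347).
E = E° − (0.0591/n)·log Q = +1.629 − (0.0591/6)(−9.347) = +1.72 V.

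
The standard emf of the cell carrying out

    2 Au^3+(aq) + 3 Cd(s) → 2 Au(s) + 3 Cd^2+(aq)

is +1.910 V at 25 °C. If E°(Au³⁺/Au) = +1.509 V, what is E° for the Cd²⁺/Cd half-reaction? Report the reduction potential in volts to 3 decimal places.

In the reaction as written the Au³⁺/Au couple is reduced (cathode) and Cd²⁺/Cd is oxidized (anode), so E°cell = E°(Au³⁺/Au) − E°(Cd²⁺/Cd).
E°(Cd²⁺/Cd) = E°(cathode) − E°cell = +1.509 − (+1.910) = −0.401 V.

−0.401 V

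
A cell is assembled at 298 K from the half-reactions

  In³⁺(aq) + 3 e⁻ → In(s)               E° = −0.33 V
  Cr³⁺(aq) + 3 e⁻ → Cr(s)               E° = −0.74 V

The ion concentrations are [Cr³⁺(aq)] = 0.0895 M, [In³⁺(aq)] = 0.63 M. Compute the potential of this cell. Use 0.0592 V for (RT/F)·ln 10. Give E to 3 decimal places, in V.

+0.427 V

In³⁺/In is reduced (cathode, E° = −0.33 V) and Cr³⁺/Cr is oxidized (anode).
E°cell = −0.33 − (−0.74) = +0.41 V, with n = 3 electrons transferred.
For the overall reaction In³⁺(aq) + Cr(s) → In(s) + Cr³⁺(aq), Q = [Cr³⁺(aq)] / [In³⁺(aq)] = 0.142, giving log Q = −0.848.
E = E° − (0.0592/n)·log Q = +0.41 − (0.0592/3)(−0.848) = +0.427 V.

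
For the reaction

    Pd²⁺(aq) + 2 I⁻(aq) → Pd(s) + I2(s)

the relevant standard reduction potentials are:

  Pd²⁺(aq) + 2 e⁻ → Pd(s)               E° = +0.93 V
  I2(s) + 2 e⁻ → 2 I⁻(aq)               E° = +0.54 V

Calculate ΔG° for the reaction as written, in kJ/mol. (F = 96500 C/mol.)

In the reaction as written Pd²⁺(aq) is reduced, so the Pd²⁺/Pd couple is the cathode and I₂/I⁻ is the anode.
E°cell = +0.93 − (+0.54) = +0.39 V; balancing electrons gives n = 2.
ΔG° = −nFE°cell = −(2)(96500)(+0.39) J/mol = −75.3 kJ/mol.

−75.3 kJ/mol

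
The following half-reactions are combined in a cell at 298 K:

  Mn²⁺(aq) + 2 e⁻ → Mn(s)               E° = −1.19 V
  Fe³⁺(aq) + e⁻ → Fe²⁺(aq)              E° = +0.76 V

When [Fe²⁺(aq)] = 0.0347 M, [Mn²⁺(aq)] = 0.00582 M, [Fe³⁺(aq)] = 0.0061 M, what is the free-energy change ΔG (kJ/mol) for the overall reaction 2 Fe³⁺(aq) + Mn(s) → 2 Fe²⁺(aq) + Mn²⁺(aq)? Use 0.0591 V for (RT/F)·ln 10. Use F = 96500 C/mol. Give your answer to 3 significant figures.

With Fe³⁺/Fe²⁺ reduced at the cathode, E°cell = +0.76 − (−1.19) = +1.95 V and n = 2.
Q = ([Fe²⁺(aq)]^2·[Mn²⁺(aq)]) / [Fe³⁺(aq)]^2 = 0.188, so log Q = −0.725 and E = +1.95 − (0.0591/2)(−0.725) = +1.9714 V.
Then ΔG = −nFE = −2 × 96500 × +1.9714 J/mol = −380 kJ/mol.

−380 kJ/mol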